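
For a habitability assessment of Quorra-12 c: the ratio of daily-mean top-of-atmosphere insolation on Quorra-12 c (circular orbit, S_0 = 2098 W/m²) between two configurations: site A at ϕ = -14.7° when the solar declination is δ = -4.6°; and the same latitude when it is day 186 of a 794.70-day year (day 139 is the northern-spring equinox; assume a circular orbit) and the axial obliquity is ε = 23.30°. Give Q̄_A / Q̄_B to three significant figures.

Q̄_A / Q̄_B ≈ 1.11

— Configuration A (ϕ=-14.7°):
cos h₀ = −tan(-14.7°) tan(-4.600°) = -0.0211, h₀ = 1.5919 rad.
Bracket: h₀ sin ϕ sin δ + cos ϕ cos δ sin h₀ = 1.5919×-0.25376×-0.08020 + 0.96727×0.99678×0.99978 = 0.032398 + 0.963943 = 0.996341.
Q̄ = (S_0/π) × [bracket] = (2098/π) × 0.996341 = 665.37 W/m².
— Configuration B (ϕ=-14.7°):
Solar longitude: L_s = 360° × (186 − 139)/794.70 = 21.291°.
sin δ = sin 23.30° × sin 21.291° = 0.14362, so δ = +8.258°.
cos h₀ = −tan(-14.7°) tan(+8.258°) = 0.0381, h₀ = 1.5327 rad.
Bracket: h₀ sin ϕ sin δ + cos ϕ cos δ sin h₀ = 1.5327×-0.25376×0.14362 + 0.96727×0.98963×0.99927 = -0.055859 + 0.956541 = 0.900682.
Q̄ = (S_0/π) × [bracket] = (2098/π) × 0.900682 = 601.49 W/m².
Ratio Q̄_A / Q̄_B = 665.37 / 601.49 = 1.106.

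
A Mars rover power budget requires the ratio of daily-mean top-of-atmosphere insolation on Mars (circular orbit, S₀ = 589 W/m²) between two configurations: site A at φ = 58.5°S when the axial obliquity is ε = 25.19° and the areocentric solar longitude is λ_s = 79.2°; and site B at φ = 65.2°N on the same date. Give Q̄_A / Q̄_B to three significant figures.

Q̄_A / Q̄_B ≈ 0.0472

— Configuration A (φ=-58.5°):
sin δ = sin 25.19° × sin 79.2° = 0.41808, so δ = +24.714°.
cos H₀ = −tan(-58.5°) tan(+24.714°) = 0.7510, H₀ = 0.7212 rad.
Bracket: H₀ sin φ sin δ + cos φ cos δ sin H₀ = 0.7212×-0.85264×0.41808 + 0.52250×0.90841×0.66026 = -0.257087 + 0.313389 = 0.056302.
Q̄ = (S₀/π) × [bracket] = (589/π) × 0.056302 = 10.556 W/m².
— Configuration B (φ=+65.2°):
cos H₀ = −tan(+65.2°) tan(+24.714°) = -0.9960, H₀ = 3.0526 rad.
Bracket: H₀ sin φ sin δ + cos φ cos δ sin H₀ = 3.0526×0.90778×0.41808 + 0.41945×0.90841×0.08889 = 1.158537 + 0.033870 = 1.192407.
Q̄ = (S₀/π) × [bracket] = (589/π) × 1.192407 = 223.56 W/m².
Ratio Q̄_A / Q̄_B = 10.556 / 223.56 = 0.04722.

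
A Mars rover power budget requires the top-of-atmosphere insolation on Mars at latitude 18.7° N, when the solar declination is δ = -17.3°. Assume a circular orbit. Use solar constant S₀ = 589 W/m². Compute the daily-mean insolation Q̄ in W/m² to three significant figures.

cos H₀ = −tan(+18.7°) tan(-17.300°) = 0.1054, H₀ = 1.4652 rad.
Bracket: H₀ sin φ sin δ + cos φ cos δ sin H₀ = 1.4652×0.32061×-0.29737 + 0.94721×0.95476×0.99443 = -0.139692 + 0.899321 = 0.759629.
Q̄ = (S₀/π) × [bracket] = (589/π) × 0.759629 = 142.4 W/m².

Q̄ ≈ 142 W/m²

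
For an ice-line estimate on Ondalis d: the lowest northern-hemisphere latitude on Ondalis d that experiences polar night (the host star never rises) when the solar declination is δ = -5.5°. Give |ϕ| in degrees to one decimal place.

Polar night requires cos h₀ = −tan ϕ tan δ ≥ 1, i.e. tan ϕ tan δ ≤ −1.
The boundary is |tan ϕ| · |tan δ| = 1, so |ϕ| = 90° − |δ| = 90° − 5.5° = 84.5° in the northern hemisphere.

|ϕ| = 84.5°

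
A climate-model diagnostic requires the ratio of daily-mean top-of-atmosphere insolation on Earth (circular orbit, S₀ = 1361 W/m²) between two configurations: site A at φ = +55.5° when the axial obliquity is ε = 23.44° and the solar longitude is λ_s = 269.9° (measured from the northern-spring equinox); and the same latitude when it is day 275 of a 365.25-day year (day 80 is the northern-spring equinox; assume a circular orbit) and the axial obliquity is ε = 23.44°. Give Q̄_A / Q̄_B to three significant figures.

Q̄_A / Q̄_B ≈ 0.244

— Configuration A (φ=+55.5°):
Solar declination: sin δ = sin ε · sin λ_s = sin 23.44° × sin 269.9° = -0.39779, so δ = -23.440°.
cos H₀ = −tan(+55.5°) tan(-23.440°) = 0.6308, H₀ = 0.8882 rad.
Bracket: H₀ sin φ sin δ + cos φ cos δ sin H₀ = 0.8882×0.82413×-0.39779 + 0.56641×0.91748×0.77591 = -0.291179 + 0.403217 = 0.112038.
Q̄ = (S₀/π) × [bracket] = (1361/π) × 0.112038 = 48.537 W/m².
— Configuration B (φ=+55.5°):
Solar longitude: λ_s = 360° × (275 − 80)/365.25 = 192.197°.
sin δ = sin 23.44° × sin 192.197° = -0.08404, so δ = -4.821°.
cos H₀ = −tan(+55.5°) tan(-4.821°) = 0.1227, H₀ = 1.4478 rad.
Bracket: H₀ sin φ sin δ + cos φ cos δ sin H₀ = 1.4478×0.82413×-0.08404 + 0.56641×0.99646×0.99244 = -0.100274 + 0.560138 = 0.459864.
Q̄ = (S₀/π) × [bracket] = (1361/π) × 0.459864 = 199.22 W/m².
Ratio Q̄_A / Q̄_B = 48.537 / 199.22 = 0.2436.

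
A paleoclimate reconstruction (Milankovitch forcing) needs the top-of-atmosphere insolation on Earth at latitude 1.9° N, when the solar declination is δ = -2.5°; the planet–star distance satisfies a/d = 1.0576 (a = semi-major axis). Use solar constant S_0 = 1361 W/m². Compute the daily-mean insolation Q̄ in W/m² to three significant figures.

Q̄ ≈ 483 W/m²

cos h₀ = −tan(+1.9°) tan(-2.500°) = 0.0014, h₀ = 1.5693 rad.
Bracket: h₀ sin ϕ sin δ + cos ϕ cos δ sin h₀ = 1.5693×0.03316×-0.04362 + 0.99945×0.99905×1.00000 = -0.002270 + 0.998501 = 0.996231.
Inverse-square distance factor (a/d)² = 1.0576² = 1.118518.
Q̄ = (S_0/π) × 1.118518 × [bracket] = (1361/π) × 1.118518 × 0.996231 = 482.7 W/m².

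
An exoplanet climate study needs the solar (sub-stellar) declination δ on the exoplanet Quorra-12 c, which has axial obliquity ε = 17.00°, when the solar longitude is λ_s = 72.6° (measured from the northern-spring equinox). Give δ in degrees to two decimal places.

δ = +16.20°

sin δ = sin ε · sin λ_s = sin 17.00° × sin 72.6° = 0.278993.
δ = arcsin(0.278993) = +16.20°.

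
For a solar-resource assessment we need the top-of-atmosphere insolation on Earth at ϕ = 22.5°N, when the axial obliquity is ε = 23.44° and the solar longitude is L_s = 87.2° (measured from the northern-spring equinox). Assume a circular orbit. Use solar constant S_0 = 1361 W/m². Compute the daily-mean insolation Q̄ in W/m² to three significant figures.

Solar declination: sin δ = sin ε · sin L_s = sin 23.44° × sin 87.2° = 0.39731, so δ = +23.410°.
cos h₀ = −tan(+22.5°) tan(+23.410°) = -0.1793, h₀ = 1.7511 rad.
Bracket: h₀ sin ϕ sin δ + cos ϕ cos δ sin h₀ = 1.7511×0.38268×0.39731 + 0.92388×0.91768×0.98379 = 0.266242 + 0.834083 = 1.100325.
Q̄ = (S_0/π) × [bracket] = (1361/π) × 1.100325 = 476.7 W/m².

Q̄ ≈ 477 W/m²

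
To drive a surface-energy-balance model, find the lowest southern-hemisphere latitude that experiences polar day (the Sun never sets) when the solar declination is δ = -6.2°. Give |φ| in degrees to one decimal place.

|φ| = 83.8°

Polar day requires cos H₀ = −tan φ tan δ ≤ −1, i.e. tan φ tan δ ≥ 1.
The boundary is |tan φ| · |tan δ| = 1, so |φ| = 90° − |δ| = 90° − 6.2° = 83.8° in the southern hemisphere.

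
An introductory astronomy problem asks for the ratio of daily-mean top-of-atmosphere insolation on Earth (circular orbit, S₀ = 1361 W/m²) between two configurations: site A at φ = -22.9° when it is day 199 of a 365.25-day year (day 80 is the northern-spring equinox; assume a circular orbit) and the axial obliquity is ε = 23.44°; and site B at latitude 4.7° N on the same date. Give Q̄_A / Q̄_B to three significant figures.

Q̄_A / Q̄_B ≈ 0.671

— Configuration A (φ=-22.9°):
Solar longitude: λ_s = 360° × (199 − 80)/365.25 = 117.290°.
sin δ = sin 23.44° × sin 117.290° = 0.35352, so δ = +20.702°.
cos H₀ = −tan(-22.9°) tan(+20.702°) = 0.1596, H₀ = 1.4105 rad.
Bracket: H₀ sin φ sin δ + cos φ cos δ sin H₀ = 1.4105×-0.38912×0.35352 + 0.92119×0.93543×0.98718 = -0.194031 + 0.850662 = 0.656631.
Q̄ = (S₀/π) × [bracket] = (1361/π) × 0.656631 = 284.47 W/m².
— Configuration B (φ=+4.7°):
cos H₀ = −tan(+4.7°) tan(+20.702°) = -0.0311, H₀ = 1.6019 rad.
Bracket: H₀ sin φ sin δ + cos φ cos δ sin H₀ = 1.6019×0.08194×0.35352 + 0.99664×0.93543×0.99952 = 0.046403 + 0.931839 = 0.978242.
Q̄ = (S₀/π) × [bracket] = (1361/π) × 0.978242 = 423.79 W/m².
Ratio Q̄_A / Q̄_B = 284.47 / 423.79 = 0.6713.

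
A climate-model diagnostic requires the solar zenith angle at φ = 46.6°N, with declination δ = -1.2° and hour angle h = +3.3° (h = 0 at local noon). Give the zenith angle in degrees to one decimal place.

cos θ_z = sin φ sin δ + cos φ cos δ cos h = -0.015216 + 0.685798 = 0.670582.
θ_z = arccos(0.670582) = 47.9°.

θ_z = 47.9°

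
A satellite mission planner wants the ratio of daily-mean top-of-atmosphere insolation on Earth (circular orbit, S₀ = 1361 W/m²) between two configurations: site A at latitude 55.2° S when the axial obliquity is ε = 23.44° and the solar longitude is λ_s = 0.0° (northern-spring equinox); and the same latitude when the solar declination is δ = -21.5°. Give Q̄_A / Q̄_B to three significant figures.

— Configuration A (φ=-55.2°):
Solar declination: sin δ = sin ε · sin λ_s = sin 23.44° × sin 0.0° = 0.00000, so δ = +0.000°.
cos H₀ = −tan(-55.2°) tan(+0.000°) = 0.0000, H₀ = 1.5708 rad.
Bracket: H₀ sin φ sin δ + cos φ cos δ sin H₀ = 1.5708×-0.82115×0.00000 + 0.57071×1.00000×1.00000 = -0.000000 + 0.570710 = 0.570710.
Q̄ = (S₀/π) × [bracket] = (1361/π) × 0.570710 = 247.24 W/m².
— Configuration B (φ=-55.2°):
cos H₀ = −tan(-55.2°) tan(-21.500°) = -0.5668, H₀ = 2.1734 rad.
Bracket: H₀ sin φ sin δ + cos φ cos δ sin H₀ = 2.1734×-0.82115×-0.36650 + 0.57071×0.93042×0.82388 = 0.654088 + 0.437480 = 1.091568.
Q̄ = (S₀/π) × [bracket] = (1361/π) × 1.091568 = 472.89 W/m².
Ratio Q̄_A / Q̄_B = 247.24 / 472.89 = 0.5228.

Q̄_A / Q̄_B ≈ 0.523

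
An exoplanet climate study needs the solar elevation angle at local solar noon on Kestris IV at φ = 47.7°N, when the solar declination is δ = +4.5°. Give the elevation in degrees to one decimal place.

At local noon the hour angle is zero, so the zenith angle equals |φ − δ| = |+47.7° − (+4.500°)| = 43.200°.
Elevation = 90° − 43.200° = 46.8°.

46.8°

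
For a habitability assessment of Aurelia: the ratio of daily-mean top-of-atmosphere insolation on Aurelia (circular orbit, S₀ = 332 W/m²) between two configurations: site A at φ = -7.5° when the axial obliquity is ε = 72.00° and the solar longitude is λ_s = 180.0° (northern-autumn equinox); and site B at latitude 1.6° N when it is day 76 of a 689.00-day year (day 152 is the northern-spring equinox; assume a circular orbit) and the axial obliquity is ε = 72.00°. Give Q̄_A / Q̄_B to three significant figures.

— Configuration A (φ=-7.5°):
Solar declination: sin δ = sin ε · sin λ_s = sin 72.00° × sin 180.0° = 0.00000, so δ = +0.000°.
cos H₀ = −tan(-7.5°) tan(+0.000°) = 0.0000, H₀ = 1.5708 rad.
Bracket: H₀ sin φ sin δ + cos φ cos δ sin H₀ = 1.5708×-0.13053×0.00000 + 0.99144×1.00000×1.00000 = -0.000000 + 0.991440 = 0.991440.
Q̄ = (S₀/π) × [bracket] = (332/π) × 0.991440 = 104.77 W/m².
— Configuration B (φ=+1.6°):
Solar longitude: λ_s = 360° × (76 − 152)/689.00 = -39.710°, i.e. -39.710° + 360° = 320.290°.
sin δ = sin 72.00° × sin 320.290° = -0.60763, so δ = -37.418°.
cos H₀ = −tan(+1.6°) tan(-37.418°) = 0.0214, H₀ = 1.5494 rad.
Bracket: H₀ sin φ sin δ + cos φ cos δ sin H₀ = 1.5494×0.02792×-0.60763 + 0.99961×0.79422×0.99977 = -0.026286 + 0.793728 = 0.767442.
Q̄ = (S₀/π) × [bracket] = (332/π) × 0.767442 = 81.102 W/m².
Ratio Q̄_A / Q̄_B = 104.77 / 81.102 = 1.292.

Q̄_A / Q̄_B ≈ 1.29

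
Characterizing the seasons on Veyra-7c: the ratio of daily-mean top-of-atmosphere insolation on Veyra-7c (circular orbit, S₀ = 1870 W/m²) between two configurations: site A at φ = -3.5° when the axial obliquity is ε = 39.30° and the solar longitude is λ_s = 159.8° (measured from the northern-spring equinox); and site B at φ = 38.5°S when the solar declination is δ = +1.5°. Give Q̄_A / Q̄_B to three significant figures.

— Configuration A (φ=-3.5°):
Solar declination: sin δ = sin ε · sin λ_s = sin 39.30° × sin 159.8° = 0.21871, so δ = +12.633°.
cos H₀ = −tan(-3.5°) tan(+12.633°) = 0.0137, H₀ = 1.5571 rad.
Bracket: H₀ sin φ sin δ + cos φ cos δ sin H₀ = 1.5571×-0.06105×0.21871 + 0.99813×0.97579×0.99991 = -0.020791 + 0.973878 = 0.953087.
Q̄ = (S₀/π) × [bracket] = (1870/π) × 0.953087 = 567.32 W/m².
— Configuration B (φ=-38.5°):
cos H₀ = −tan(-38.5°) tan(+1.500°) = 0.0208, H₀ = 1.5500 rad.
Bracket: H₀ sin φ sin δ + cos φ cos δ sin H₀ = 1.5500×-0.62251×0.02618 + 0.78261×0.99966×0.99978 = -0.025261 + 0.782172 = 0.756911.
Q̄ = (S₀/π) × [bracket] = (1870/π) × 0.756911 = 450.54 W/m².
Ratio Q̄_A / Q̄_B = 567.32 / 450.54 = 1.259.

Q̄_A / Q̄_B ≈ 1.26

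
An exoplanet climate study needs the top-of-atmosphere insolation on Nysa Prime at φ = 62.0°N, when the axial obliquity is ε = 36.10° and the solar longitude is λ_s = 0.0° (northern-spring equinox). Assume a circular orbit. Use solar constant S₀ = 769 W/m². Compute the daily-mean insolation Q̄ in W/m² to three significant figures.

Solar declination: sin δ = sin ε · sin λ_s = sin 36.10° × sin 0.0° = 0.00000, so δ = +0.000°.
cos H₀ = −tan(+62.0°) tan(+0.000°) = -0.0000, H₀ = 1.5708 rad.
Bracket: H₀ sin φ sin δ + cos φ cos δ sin H₀ = 1.5708×0.88295×0.00000 + 0.46947×1.00000×1.00000 = 0.000000 + 0.469470 = 0.469470.
Q̄ = (S₀/π) × [bracket] = (769/π) × 0.469470 = 114.9 W/m².

Q̄ ≈ 115 W/m²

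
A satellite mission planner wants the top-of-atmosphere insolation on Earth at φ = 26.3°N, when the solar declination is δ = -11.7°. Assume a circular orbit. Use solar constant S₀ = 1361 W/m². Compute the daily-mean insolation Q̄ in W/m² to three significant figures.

cos H₀ = −tan(+26.3°) tan(-11.700°) = 0.1024, H₀ = 1.4683 rad.
Bracket: H₀ sin φ sin δ + cos φ cos δ sin H₀ = 1.4683×0.44307×-0.20279 + 0.89649×0.97922×0.99475 = -0.131927 + 0.873252 = 0.741325.
Q̄ = (S₀/π) × [bracket] = (1361/π) × 0.741325 = 321.2 W/m².

Q̄ ≈ 321 W/m²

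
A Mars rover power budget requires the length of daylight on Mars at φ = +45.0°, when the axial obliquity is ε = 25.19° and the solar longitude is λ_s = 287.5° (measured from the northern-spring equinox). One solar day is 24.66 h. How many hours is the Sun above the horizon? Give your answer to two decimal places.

Solar declination: sin δ = sin ε · sin λ_s = sin 25.19° × sin 287.5° = -0.40592, so δ = -23.949°.
cos H₀ = −tan φ · tan δ = −tan(+45.0°) × tan(-23.949°) = 0.4442, so H₀ = 1.1106 rad = 63.63°.
Daylight = 2H₀/(2π) × 24.66 h = (1.1106/π) × 24.66 = 8.72 h.

8.72 h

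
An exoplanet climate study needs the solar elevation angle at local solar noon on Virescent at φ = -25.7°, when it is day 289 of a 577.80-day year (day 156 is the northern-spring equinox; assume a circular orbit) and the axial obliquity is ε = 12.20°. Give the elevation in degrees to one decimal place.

52.2°

Solar longitude: λ_s = 360° × (289 − 156)/577.80 = 82.866°.
sin δ = sin 12.20° × sin 82.866° = 0.20969, so δ = +12.104°.
At local noon the hour angle is zero, so the zenith angle equals |φ − δ| = |-25.7° − (+12.104°)| = 37.804°.
Elevation = 90° − 37.804° = 52.2°.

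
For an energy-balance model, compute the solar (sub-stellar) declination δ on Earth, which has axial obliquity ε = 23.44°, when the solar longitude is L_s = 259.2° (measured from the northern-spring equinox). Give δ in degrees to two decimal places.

δ = -23.00°

sin δ = sin ε · sin L_s = sin 23.44° × sin 259.2° = -0.390743.
δ = arcsin(-0.390743) = -23.00°.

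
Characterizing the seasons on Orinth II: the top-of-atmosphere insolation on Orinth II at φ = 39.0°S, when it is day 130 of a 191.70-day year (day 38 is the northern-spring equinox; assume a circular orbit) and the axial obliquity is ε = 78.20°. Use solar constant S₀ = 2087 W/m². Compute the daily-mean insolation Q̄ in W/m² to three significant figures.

Q̄ ≈ 434 W/m²

Solar longitude: λ_s = 360° × (130 − 38)/191.70 = 172.770°.
sin δ = sin 78.20° × sin 172.770° = 0.12319, so δ = +7.076°.
cos H₀ = −tan(-39.0°) tan(+7.076°) = 0.1005, H₀ = 1.4701 rad.
Bracket: H₀ sin φ sin δ + cos φ cos δ sin H₀ = 1.4701×-0.62932×0.12319 + 0.77715×0.99238×0.99493 = -0.113971 + 0.767318 = 0.653347.
Q̄ = (S₀/π) × [bracket] = (2087/π) × 0.653347 = 434.0 W/m².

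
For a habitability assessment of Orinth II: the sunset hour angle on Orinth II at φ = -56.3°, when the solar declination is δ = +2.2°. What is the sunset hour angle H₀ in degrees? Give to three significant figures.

cos H₀ = −tan φ · tan δ = −tan(-56.3°) × tan(+2.200°) = 0.0576, so H₀ = 1.5132 rad = 86.70°.

H₀ = 86.7°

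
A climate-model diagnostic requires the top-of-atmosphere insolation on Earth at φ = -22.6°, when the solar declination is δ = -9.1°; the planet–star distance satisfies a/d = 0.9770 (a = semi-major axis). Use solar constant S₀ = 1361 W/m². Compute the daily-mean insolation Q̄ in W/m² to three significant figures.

Q̄ ≈ 417 W/m²

cos H₀ = −tan(-22.6°) tan(-9.100°) = -0.0667, H₀ = 1.6375 rad.
Bracket: H₀ sin φ sin δ + cos φ cos δ sin H₀ = 1.6375×-0.38430×-0.15816 + 0.92321×0.98741×0.99777 = 0.099529 + 0.909554 = 1.009083.
Inverse-square distance factor (a/d)² = 0.9770² = 0.954529.
Q̄ = (S₀/π) × 0.954529 × [bracket] = (1361/π) × 0.954529 × 1.009083 = 417.3 W/m².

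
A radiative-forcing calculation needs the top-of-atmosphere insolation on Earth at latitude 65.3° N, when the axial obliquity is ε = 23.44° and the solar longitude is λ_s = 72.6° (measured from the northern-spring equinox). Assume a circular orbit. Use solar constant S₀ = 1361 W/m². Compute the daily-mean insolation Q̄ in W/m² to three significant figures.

Solar declination: sin δ = sin ε · sin λ_s = sin 23.44° × sin 72.6° = 0.37959, so δ = +22.308°.
cos H₀ = −tan(+65.3°) tan(+22.308°) = -0.8920, H₀ = 2.6726 rad.
Bracket: H₀ sin φ sin δ + cos φ cos δ sin H₀ = 2.6726×0.90851×0.37959 + 0.41787×0.92516×0.45195 = 0.921676 + 0.174722 = 1.096398.
Q̄ = (S₀/π) × [bracket] = (1361/π) × 1.096398 = 475.0 W/m².

Q̄ ≈ 475 W/m²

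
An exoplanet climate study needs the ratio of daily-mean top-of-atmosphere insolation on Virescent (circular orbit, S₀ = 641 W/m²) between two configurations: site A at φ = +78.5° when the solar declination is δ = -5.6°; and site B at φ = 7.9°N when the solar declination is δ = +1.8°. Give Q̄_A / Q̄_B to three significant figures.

Q̄_A / Q̄_B ≈ 0.0720

— Configuration A (φ=+78.5°):
cos H₀ = −tan(+78.5°) tan(-5.600°) = 0.4819, H₀ = 1.0679 rad.
Bracket: H₀ sin φ sin δ + cos φ cos δ sin H₀ = 1.0679×0.97992×-0.09758 + 0.19937×0.99523×0.87621 = -0.102113 + 0.173857 = 0.071744.
Q̄ = (S₀/π) × [bracket] = (641/π) × 0.071744 = 14.638 W/m².
— Configuration B (φ=+7.9°):
cos H₀ = −tan(+7.9°) tan(+1.800°) = -0.0044, H₀ = 1.5752 rad.
Bracket: H₀ sin φ sin δ + cos φ cos δ sin H₀ = 1.5752×0.13744×0.03141 + 0.99051×0.99951×0.99999 = 0.006800 + 0.990015 = 0.996815.
Q̄ = (S₀/π) × [bracket] = (641/π) × 0.996815 = 203.39 W/m².
Ratio Q̄_A / Q̄_B = 14.638 / 203.39 = 0.07197.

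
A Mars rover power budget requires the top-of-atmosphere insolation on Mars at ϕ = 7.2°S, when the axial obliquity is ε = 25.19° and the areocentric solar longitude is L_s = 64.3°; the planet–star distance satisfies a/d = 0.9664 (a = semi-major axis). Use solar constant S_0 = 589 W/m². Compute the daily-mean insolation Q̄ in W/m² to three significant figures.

Q̄ ≈ 147 W/m²

sin δ = sin 25.19° × sin 64.3° = 0.38352, so δ = +22.552°.
cos h₀ = −tan(-7.2°) tan(+22.552°) = 0.0525, h₀ = 1.5183 rad.
Bracket: h₀ sin ϕ sin δ + cos ϕ cos δ sin h₀ = 1.5183×-0.12533×0.38352 + 0.99211×0.92353×0.99862 = -0.072979 + 0.914979 = 0.842000.
Inverse-square distance factor (a/d)² = 0.9664² = 0.933929.
Q̄ = (S_0/π) × 0.933929 × [bracket] = (589/π) × 0.933929 × 0.842000 = 147.4 W/m².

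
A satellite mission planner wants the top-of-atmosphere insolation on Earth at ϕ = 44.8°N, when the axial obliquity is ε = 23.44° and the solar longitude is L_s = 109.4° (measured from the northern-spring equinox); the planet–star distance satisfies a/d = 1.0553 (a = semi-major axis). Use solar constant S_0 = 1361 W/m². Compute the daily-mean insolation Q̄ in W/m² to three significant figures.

Solar declination: sin δ = sin ε · sin L_s = sin 23.44° × sin 109.4° = 0.37520, so δ = +22.037°.
cos h₀ = −tan(+44.8°) tan(+22.037°) = -0.4020, h₀ = 1.9845 rad.
Bracket: h₀ sin ϕ sin δ + cos ϕ cos δ sin h₀ = 1.9845×0.70463×0.37520 + 0.70957×0.92694×0.91566 = 0.524657 + 0.602256 = 1.126913.
Inverse-square distance factor (a/d)² = 1.0553² = 1.113658.
Q̄ = (S_0/π) × 1.113658 × [bracket] = (1361/π) × 1.113658 × 1.126913 = 543.7 W/m².

Q̄ ≈ 544 W/m²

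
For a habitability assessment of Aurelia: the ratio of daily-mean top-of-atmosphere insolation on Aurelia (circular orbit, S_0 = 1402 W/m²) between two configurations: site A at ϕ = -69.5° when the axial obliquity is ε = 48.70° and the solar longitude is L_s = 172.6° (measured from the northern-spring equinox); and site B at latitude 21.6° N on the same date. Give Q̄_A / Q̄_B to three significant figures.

Q̄_A / Q̄_B ≈ 0.222

— Configuration A (ϕ=-69.5°):
Solar declination: sin δ = sin ε · sin L_s = sin 48.70° × sin 172.6° = 0.09676, so δ = +5.553°.
cos h₀ = −tan(-69.5°) tan(+5.553°) = 0.2600, h₀ = 1.3078 rad.
Bracket: h₀ sin ϕ sin δ + cos ϕ cos δ sin h₀ = 1.3078×-0.93667×0.09676 + 0.35021×0.99531×0.96560 = -0.118529 + 0.336577 = 0.218048.
Q̄ = (S_0/π) × [bracket] = (1402/π) × 0.218048 = 97.308 W/m².
— Configuration B (ϕ=+21.6°):
cos h₀ = −tan(+21.6°) tan(+5.553°) = -0.0385, h₀ = 1.6093 rad.
Bracket: h₀ sin ϕ sin δ + cos ϕ cos δ sin h₀ = 1.6093×0.36812×0.09676 + 0.92978×0.99531×0.99926 = 0.057322 + 0.924735 = 0.982057.
Q̄ = (S_0/π) × [bracket] = (1402/π) × 0.982057 = 438.26 W/m².
Ratio Q̄_A / Q̄_B = 97.308 / 438.26 = 0.2220.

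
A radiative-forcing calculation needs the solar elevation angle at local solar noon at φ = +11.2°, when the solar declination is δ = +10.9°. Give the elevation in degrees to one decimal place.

89.7°

At local noon the hour angle is zero, so the zenith angle equals |φ − δ| = |+11.2° − (+10.900°)| = 0.300°.
Elevation = 90° − 0.300° = 89.7°.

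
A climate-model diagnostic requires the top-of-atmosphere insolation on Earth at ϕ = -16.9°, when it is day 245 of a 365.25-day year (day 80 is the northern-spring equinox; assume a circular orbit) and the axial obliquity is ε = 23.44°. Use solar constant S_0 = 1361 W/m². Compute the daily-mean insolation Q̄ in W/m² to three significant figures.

Q̄ ≈ 388 W/m²

Solar longitude: L_s = 360° × (245 − 80)/365.25 = 162.628°.
sin δ = sin 23.44° × sin 162.628° = 0.11877, so δ = +6.821°.
cos h₀ = −tan(-16.9°) tan(+6.821°) = 0.0363, h₀ = 1.5344 rad.
Bracket: h₀ sin ϕ sin δ + cos ϕ cos δ sin h₀ = 1.5344×-0.29070×0.11877 + 0.95681×0.99292×0.99934 = -0.052977 + 0.949409 = 0.896432.
Q̄ = (S_0/π) × [bracket] = (1361/π) × 0.896432 = 388.4 W/m².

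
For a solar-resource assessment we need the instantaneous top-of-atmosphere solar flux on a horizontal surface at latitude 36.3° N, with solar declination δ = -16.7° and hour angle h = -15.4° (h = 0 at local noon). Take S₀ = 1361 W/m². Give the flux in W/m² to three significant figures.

cos θ_z = sin φ sin δ + cos φ cos δ cos h = -0.170121 + 0.744220 = 0.574099.
Flux = S₀ · cos θ_z = 1361 × 0.574099 = 781.3 W/m².

781 W/m²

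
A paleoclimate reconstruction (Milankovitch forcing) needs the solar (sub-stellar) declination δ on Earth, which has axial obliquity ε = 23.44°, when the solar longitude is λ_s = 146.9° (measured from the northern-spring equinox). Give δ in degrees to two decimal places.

δ = +12.55°

sin δ = sin ε · sin λ_s = sin 23.44° × sin 146.9° = 0.217233.
δ = arcsin(0.217233) = +12.55°.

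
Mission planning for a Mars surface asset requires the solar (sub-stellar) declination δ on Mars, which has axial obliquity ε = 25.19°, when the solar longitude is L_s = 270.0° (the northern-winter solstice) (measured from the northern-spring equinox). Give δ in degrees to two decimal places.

δ = -25.19°

sin δ = sin ε · sin L_s = sin 25.19° × sin 270.0° = -0.425621.
δ = arcsin(-0.425621) = -25.19°.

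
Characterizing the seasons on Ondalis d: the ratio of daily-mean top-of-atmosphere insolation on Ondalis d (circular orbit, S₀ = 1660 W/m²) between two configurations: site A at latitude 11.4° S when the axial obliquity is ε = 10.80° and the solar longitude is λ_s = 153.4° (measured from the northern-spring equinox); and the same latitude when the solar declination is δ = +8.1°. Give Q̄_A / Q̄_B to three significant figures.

Q̄_A / Q̄_B ≈ 1.03

— Configuration A (φ=-11.4°):
Solar declination: sin δ = sin ε · sin λ_s = sin 10.80° × sin 153.4° = 0.08390, so δ = +4.813°.
cos H₀ = −tan(-11.4°) tan(+4.813°) = 0.0170, H₀ = 1.5538 rad.
Bracket: H₀ sin φ sin δ + cos φ cos δ sin H₀ = 1.5538×-0.19766×0.08390 + 0.98027×0.99647×0.99986 = -0.025768 + 0.976673 = 0.950905.
Q̄ = (S₀/π) × [bracket] = (1660/π) × 0.950905 = 502.45 W/m².
— Configuration B (φ=-11.4°):
cos H₀ = −tan(-11.4°) tan(+8.100°) = 0.0287, H₀ = 1.5421 rad.
Bracket: H₀ sin φ sin δ + cos φ cos δ sin H₀ = 1.5421×-0.19766×0.14090 + 0.98027×0.99002×0.99959 = -0.042948 + 0.970089 = 0.927141.
Q̄ = (S₀/π) × [bracket] = (1660/π) × 0.927141 = 489.90 W/m².
Ratio Q̄_A / Q̄_B = 502.45 / 489.90 = 1.026.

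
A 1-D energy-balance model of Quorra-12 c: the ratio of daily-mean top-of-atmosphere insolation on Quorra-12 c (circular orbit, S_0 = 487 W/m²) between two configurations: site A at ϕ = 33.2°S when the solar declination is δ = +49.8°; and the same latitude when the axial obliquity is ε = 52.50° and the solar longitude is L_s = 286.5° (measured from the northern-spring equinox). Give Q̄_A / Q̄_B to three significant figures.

Q̄_A / Q̄_B ≈ 0.0404

— Configuration A (ϕ=-33.2°):
cos h₀ = −tan(-33.2°) tan(+49.800°) = 0.7744, h₀ = 0.6851 rad.
Bracket: h₀ sin ϕ sin δ + cos ϕ cos δ sin h₀ = 0.6851×-0.54756×0.76380 + 0.83676×0.64546×0.63275 = -0.286527 + 0.341745 = 0.055218.
Q̄ = (S_0/π) × [bracket] = (487/π) × 0.055218 = 8.5597 W/m².
— Configuration B (ϕ=-33.2°):
Solar declination: sin δ = sin ε · sin L_s = sin 52.50° × sin 286.5° = -0.76068, so δ = -49.524°.
cos h₀ = −tan(-33.2°) tan(-49.524°) = -0.7668, h₀ = 2.4447 rad.
Bracket: h₀ sin ϕ sin δ + cos ϕ cos δ sin h₀ = 2.4447×-0.54756×-0.76068 + 0.83676×0.64912×0.64183 = 1.018261 + 0.348615 = 1.366876.
Q̄ = (S_0/π) × [bracket] = (487/π) × 1.366876 = 211.89 W/m².
Ratio Q̄_A / Q̄_B = 8.5597 / 211.89 = 0.04040.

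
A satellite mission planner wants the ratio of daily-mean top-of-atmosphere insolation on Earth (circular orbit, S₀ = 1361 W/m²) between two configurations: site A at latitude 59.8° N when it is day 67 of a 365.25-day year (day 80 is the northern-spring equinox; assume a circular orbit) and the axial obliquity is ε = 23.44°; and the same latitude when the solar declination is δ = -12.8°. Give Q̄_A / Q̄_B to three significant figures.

— Configuration A (φ=+59.8°):
Solar longitude: λ_s = 360° × (67 − 80)/365.25 = -12.813°, i.e. -12.813° + 360° = 347.187°.
sin δ = sin 23.44° × sin 347.187° = -0.08822, so δ = -5.061°.
cos H₀ = −tan(+59.8°) tan(-5.061°) = 0.1522, H₀ = 1.4180 rad.
Bracket: H₀ sin φ sin δ + cos φ cos δ sin H₀ = 1.4180×0.86427×-0.08822 + 0.50302×0.99610×0.98835 = -0.108117 + 0.495221 = 0.387104.
Q̄ = (S₀/π) × [bracket] = (1361/π) × 0.387104 = 167.70 W/m².
— Configuration B (φ=+59.8°):
cos H₀ = −tan(+59.8°) tan(-12.800°) = 0.3904, H₀ = 1.1698 rad.
Bracket: H₀ sin φ sin δ + cos φ cos δ sin H₀ = 1.1698×0.86427×-0.22155 + 0.50302×0.97515×0.92066 = -0.223992 + 0.451602 = 0.227610.
Q̄ = (S₀/π) × [bracket] = (1361/π) × 0.227610 = 98.605 W/m².
Ratio Q̄_A / Q̄_B = 167.70 / 98.605 = 1.701.

Q̄_A / Q̄_B ≈ 1.70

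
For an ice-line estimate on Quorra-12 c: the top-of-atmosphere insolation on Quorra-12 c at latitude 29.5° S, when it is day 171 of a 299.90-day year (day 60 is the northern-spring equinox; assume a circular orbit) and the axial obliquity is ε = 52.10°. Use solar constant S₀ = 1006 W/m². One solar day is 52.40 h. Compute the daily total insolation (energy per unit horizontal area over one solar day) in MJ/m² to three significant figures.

19.6 MJ/m²

Solar longitude: λ_s = 360° × (171 − 60)/299.90 = 133.244°.
sin δ = sin 52.10° × sin 133.244° = 0.57480, so δ = +35.086°.
cos H₀ = −tan(-29.5°) tan(+35.086°) = 0.3974, H₀ = 1.1621 rad.
Bracket: H₀ sin φ sin δ + cos φ cos δ sin H₀ = 1.1621×-0.49242×0.57480 + 0.87036×0.81829×0.91764 = -0.328924 + 0.653550 = 0.324626.
Q̄ = (S₀/π) × [bracket] = (1006/π) × 0.324626 = 103.95 W/m².
Daily total = Q̄ × 52.40 h × 3600 s/h = 103.95 × 52.40 × 3600 / 10⁶ = 19.61 MJ/m².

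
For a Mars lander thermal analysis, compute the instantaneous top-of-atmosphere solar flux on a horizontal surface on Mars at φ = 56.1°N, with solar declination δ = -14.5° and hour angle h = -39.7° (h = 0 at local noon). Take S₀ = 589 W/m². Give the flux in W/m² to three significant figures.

cos θ_z = sin φ sin δ + cos φ cos δ cos h = -0.207818 + 0.415460 = 0.207642.
Flux = S₀ · cos θ_z = 589 × 0.207642 = 122.3 W/m².

122 W/m²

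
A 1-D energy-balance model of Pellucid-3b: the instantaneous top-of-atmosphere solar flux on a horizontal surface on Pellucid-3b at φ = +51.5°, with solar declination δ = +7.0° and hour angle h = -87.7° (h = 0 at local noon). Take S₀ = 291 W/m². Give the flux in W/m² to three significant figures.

35.0 W/m²

cos θ_z = sin φ sin δ + cos φ cos δ cos h = 0.095376 + 0.024796 = 0.120172.
Flux = S₀ · cos θ_z = 291 × 0.120172 = 34.97 W/m².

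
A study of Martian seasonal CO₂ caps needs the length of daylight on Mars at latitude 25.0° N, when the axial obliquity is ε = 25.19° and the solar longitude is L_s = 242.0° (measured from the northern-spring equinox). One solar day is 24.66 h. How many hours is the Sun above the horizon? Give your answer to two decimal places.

Solar declination: sin δ = sin ε · sin L_s = sin 25.19° × sin 242.0° = -0.37580, so δ = -22.074°.
cos h₀ = −tan ϕ · tan δ = −tan(+25.0°) × tan(-22.074°) = 0.1891, so h₀ = 1.3806 rad = 79.10°.
Daylight = 2h₀/(2π) × 24.66 h = (1.3806/π) × 24.66 = 10.84 h.

10.84 h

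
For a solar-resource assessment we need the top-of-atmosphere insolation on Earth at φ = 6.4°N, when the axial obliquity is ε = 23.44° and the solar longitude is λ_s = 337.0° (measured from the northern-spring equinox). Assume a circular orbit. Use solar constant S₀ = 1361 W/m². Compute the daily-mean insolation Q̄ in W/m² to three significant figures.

Q̄ ≈ 414 W/m²

Solar declination: sin δ = sin ε · sin λ_s = sin 23.44° × sin 337.0° = -0.15543, so δ = -8.942°.
cos H₀ = −tan(+6.4°) tan(-8.942°) = 0.0176, H₀ = 1.5531 rad.
Bracket: H₀ sin φ sin δ + cos φ cos δ sin H₀ = 1.5531×0.11147×-0.15543 + 0.99377×0.98785×0.99984 = -0.026909 + 0.981539 = 0.954630.
Q̄ = (S₀/π) × [bracket] = (1361/π) × 0.954630 = 413.6 W/m².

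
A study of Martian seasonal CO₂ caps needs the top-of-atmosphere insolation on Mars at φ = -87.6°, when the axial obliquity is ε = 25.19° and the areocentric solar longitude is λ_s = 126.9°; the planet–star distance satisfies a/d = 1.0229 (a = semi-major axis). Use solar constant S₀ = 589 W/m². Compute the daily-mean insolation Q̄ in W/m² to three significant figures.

sin δ = sin 25.19° × sin 126.9° = 0.34036, so δ = +19.899°.
cos H₀ = −tan(-87.6°) tan(+19.899°) = 8.6365 ≥ 1 ⇒ polar night, H₀ = 0 and Q̄ = 0.
Inverse-square distance factor (a/d)² = 1.0229² = 1.046324.

Q̄ ≈ 0.00 W/m²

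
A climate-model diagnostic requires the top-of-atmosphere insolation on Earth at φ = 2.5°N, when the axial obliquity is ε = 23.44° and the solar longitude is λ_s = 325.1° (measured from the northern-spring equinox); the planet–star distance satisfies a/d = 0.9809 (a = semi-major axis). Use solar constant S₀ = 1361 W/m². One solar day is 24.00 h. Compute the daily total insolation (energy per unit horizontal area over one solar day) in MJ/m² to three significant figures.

34.5 MJ/m²

Solar declination: sin δ = sin ε · sin λ_s = sin 23.44° × sin 325.1° = -0.22759, so δ = -13.155°.
cos H₀ = −tan(+2.5°) tan(-13.155°) = 0.0102, H₀ = 1.5606 rad.
Bracket: H₀ sin φ sin δ + cos φ cos δ sin H₀ = 1.5606×0.04362×-0.22759 + 0.99905×0.97376×0.99995 = -0.015493 + 0.972786 = 0.957293.
Inverse-square distance factor (a/d)² = 0.9809² = 0.962165.
Q̄ = (S₀/π) × 0.962165 × [bracket] = (1361/π) × 0.962165 × 0.957293 = 399.03 W/m².
Daily total = Q̄ × 24.00 h × 3600 s/h = 399.03 × 24.00 × 3600 / 10⁶ = 34.48 MJ/m².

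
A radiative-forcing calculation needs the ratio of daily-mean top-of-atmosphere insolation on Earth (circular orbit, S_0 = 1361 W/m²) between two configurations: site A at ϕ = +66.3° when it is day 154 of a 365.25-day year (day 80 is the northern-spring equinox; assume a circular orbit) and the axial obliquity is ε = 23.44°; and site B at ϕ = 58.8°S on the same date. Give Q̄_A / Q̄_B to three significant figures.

— Configuration A (ϕ=+66.3°):
Solar longitude: L_s = 360° × (154 − 80)/365.25 = 72.936°.
sin δ = sin 23.44° × sin 72.936° = 0.38028, so δ = +22.351°.
cos h₀ = −tan(+66.3°) tan(+22.351°) = -0.9367, h₀ = 2.7838 rad.
Bracket: h₀ sin ϕ sin δ + cos ϕ cos δ sin h₀ = 2.7838×0.91566×0.38028 + 0.40195×0.92487×0.35022 = 0.969339 + 0.130195 = 1.099534.
Q̄ = (S_0/π) × [bracket] = (1361/π) × 1.099534 = 476.34 W/m².
— Configuration B (ϕ=-58.8°):
cos h₀ = −tan(-58.8°) tan(+22.351°) = 0.6789, h₀ = 0.8245 rad.
Bracket: h₀ sin ϕ sin δ + cos ϕ cos δ sin h₀ = 0.8245×-0.85536×0.38028 + 0.51803×0.92487×0.73421 = -0.268190 + 0.351768 = 0.083578.
Q̄ = (S_0/π) × [bracket] = (1361/π) × 0.083578 = 36.208 W/m².
Ratio Q̄_A / Q̄_B = 476.34 / 36.208 = 13.16.

Q̄_A / Q̄_B ≈ 13.2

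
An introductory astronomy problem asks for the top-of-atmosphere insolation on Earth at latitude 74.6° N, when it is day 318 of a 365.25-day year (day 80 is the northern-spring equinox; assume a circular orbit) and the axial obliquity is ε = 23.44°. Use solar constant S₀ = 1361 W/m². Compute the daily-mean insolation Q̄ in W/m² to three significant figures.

Solar longitude: λ_s = 360° × (318 − 80)/365.25 = 234.579°.
sin δ = sin 23.44° × sin 234.579° = -0.32416, so δ = -18.915°.
cos H₀ = −tan(+74.6°) tan(-18.915°) = 1.2440 ≥ 1 ⇒ polar night, H₀ = 0 and Q̄ = 0.

Q̄ ≈ 0.00 W/m²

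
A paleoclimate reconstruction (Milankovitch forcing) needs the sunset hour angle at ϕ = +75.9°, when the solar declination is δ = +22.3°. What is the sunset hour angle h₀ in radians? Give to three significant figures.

Sunrise equation: cos h₀ = −tan ϕ · tan δ = -1.6328 ≤ −1, so the Sun never sets (polar day) and h₀ = π.

h₀ = 3.14 rad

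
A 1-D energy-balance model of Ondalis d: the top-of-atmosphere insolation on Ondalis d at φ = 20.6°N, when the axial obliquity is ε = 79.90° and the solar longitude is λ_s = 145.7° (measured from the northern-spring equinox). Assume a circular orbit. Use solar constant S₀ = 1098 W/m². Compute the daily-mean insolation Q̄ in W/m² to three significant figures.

Q̄ ≈ 388 W/m²

Solar declination: sin δ = sin ε · sin λ_s = sin 79.90° × sin 145.7° = 0.55479, so δ = +33.696°.
cos H₀ = −tan(+20.6°) tan(+33.696°) = -0.2506, H₀ = 1.8241 rad.
Bracket: H₀ sin φ sin δ + cos φ cos δ sin H₀ = 1.8241×0.35184×0.55479 + 0.93606×0.83199×0.96808 = 0.356059 + 0.753934 = 1.109993.
Q̄ = (S₀/π) × [bracket] = (1098/π) × 1.109993 = 387.9 W/m².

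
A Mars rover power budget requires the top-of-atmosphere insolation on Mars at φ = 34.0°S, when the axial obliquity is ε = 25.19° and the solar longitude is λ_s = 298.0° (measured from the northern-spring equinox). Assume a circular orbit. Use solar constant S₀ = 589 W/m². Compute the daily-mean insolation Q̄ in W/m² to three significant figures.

Solar declination: sin δ = sin ε · sin λ_s = sin 25.19° × sin 298.0° = -0.37580, so δ = -22.074°.
cos H₀ = −tan(-34.0°) tan(-22.074°) = -0.2735, H₀ = 1.8479 rad.
Bracket: H₀ sin φ sin δ + cos φ cos δ sin H₀ = 1.8479×-0.55919×-0.37580 + 0.82904×0.92670×0.96186 = 0.388324 + 0.738969 = 1.127293.
Q̄ = (S₀/π) × [bracket] = (589/π) × 1.127293 = 211.3 W/m².

Q̄ ≈ 211 W/m²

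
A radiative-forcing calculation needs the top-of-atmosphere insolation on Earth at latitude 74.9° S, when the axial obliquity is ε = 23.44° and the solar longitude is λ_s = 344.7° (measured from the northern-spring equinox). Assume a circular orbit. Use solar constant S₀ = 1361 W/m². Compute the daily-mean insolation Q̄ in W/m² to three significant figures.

Q̄ ≈ 190 W/m²

Solar declination: sin δ = sin ε · sin λ_s = sin 23.44° × sin 344.7° = -0.10497, so δ = -6.025°.
cos H₀ = −tan(-74.9°) tan(-6.025°) = -0.3912, H₀ = 1.9727 rad.
Bracket: H₀ sin φ sin δ + cos φ cos δ sin H₀ = 1.9727×-0.96547×-0.10497 + 0.26050×0.99448×0.92031 = 0.199924 + 0.238417 = 0.438341.
Q̄ = (S₀/π) × [bracket] = (1361/π) × 0.438341 = 189.9 W/m².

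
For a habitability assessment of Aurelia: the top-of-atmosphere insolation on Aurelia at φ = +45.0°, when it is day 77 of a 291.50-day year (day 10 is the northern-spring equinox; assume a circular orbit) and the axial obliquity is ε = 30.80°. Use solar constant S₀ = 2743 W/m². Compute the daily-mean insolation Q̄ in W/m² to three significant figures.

Solar longitude: λ_s = 360° × (77 − 10)/291.50 = 82.744°.
sin δ = sin 30.80° × sin 82.744° = 0.50794, so δ = +30.527°.
cos H₀ = −tan(+45.0°) tan(+30.527°) = -0.5897, H₀ = 2.2015 rad.
Bracket: H₀ sin φ sin δ + cos φ cos δ sin H₀ = 2.2015×0.70711×0.50794 + 0.70711×0.86139×0.80764 = 0.790712 + 0.491931 = 1.282643.
Q̄ = (S₀/π) × [bracket] = (2743/π) × 1.282643 = 1120 W/m².

Q̄ ≈ 1.12e+03 W/m²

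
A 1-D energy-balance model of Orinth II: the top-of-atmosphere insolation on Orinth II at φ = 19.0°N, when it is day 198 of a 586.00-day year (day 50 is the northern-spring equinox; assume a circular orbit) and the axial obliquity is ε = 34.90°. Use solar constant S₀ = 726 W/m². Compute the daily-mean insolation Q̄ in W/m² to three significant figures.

Q̄ ≈ 252 W/m²

Solar longitude: λ_s = 360° × (198 − 50)/586.00 = 90.922°.
sin δ = sin 34.90° × sin 90.922° = 0.57207, so δ = +34.895°.
cos H₀ = −tan(+19.0°) tan(+34.895°) = -0.2402, H₀ = 1.8133 rad.
Bracket: H₀ sin φ sin δ + cos φ cos δ sin H₀ = 1.8133×0.32557×0.57207 + 0.94552×0.82020×0.97073 = 0.337725 + 0.752816 = 1.090541.
Q̄ = (S₀/π) × [bracket] = (726/π) × 1.090541 = 252.0 W/m².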